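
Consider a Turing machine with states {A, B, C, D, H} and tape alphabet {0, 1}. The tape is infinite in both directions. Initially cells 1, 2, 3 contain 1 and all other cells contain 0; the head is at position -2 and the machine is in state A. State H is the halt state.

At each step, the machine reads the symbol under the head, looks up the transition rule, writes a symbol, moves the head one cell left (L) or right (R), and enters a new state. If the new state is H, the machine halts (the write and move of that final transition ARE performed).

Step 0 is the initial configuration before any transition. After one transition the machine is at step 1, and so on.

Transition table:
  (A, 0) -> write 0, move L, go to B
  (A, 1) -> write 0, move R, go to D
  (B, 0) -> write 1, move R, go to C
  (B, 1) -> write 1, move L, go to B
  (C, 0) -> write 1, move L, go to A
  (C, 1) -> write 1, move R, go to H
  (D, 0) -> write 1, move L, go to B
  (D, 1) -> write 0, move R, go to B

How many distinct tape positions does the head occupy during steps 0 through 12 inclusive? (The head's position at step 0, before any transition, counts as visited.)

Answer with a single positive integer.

Answer: 6

Derivation:
Step 1: in state A at pos -2, read 0 -> (A,0)->write 0,move L,goto B. Now: state=B, head=-3, tape[-4..4]=000001110 (head:  ^)
Step 2: in state B at pos -3, read 0 -> (B,0)->write 1,move R,goto C. Now: state=C, head=-2, tape[-4..4]=010001110 (head:   ^)
Step 3: in state C at pos -2, read 0 -> (C,0)->write 1,move L,goto A. Now: state=A, head=-3, tape[-4..4]=011001110 (head:  ^)
Step 4: in state A at pos -3, read 1 -> (A,1)->write 0,move R,goto D. Now: state=D, head=-2, tape[-4..4]=001001110 (head:   ^)
Step 5: in state D at pos -2, read 1 -> (D,1)->write 0,move R,goto B. Now: state=B, head=-1, tape[-4..4]=000001110 (head:    ^)
Step 6: in state B at pos -1, read 0 -> (B,0)->write 1,move R,goto C. Now: state=C, head=0, tape[-4..4]=000101110 (head:     ^)
Step 7: in state C at pos 0, read 0 -> (C,0)->write 1,move L,goto A. Now: state=A, head=-1, tape[-4..4]=000111110 (head:    ^)
Step 8: in state A at pos -1, read 1 -> (A,1)->write 0,move R,goto D. Now: state=D, head=0, tape[-4..4]=000011110 (head:     ^)
Step 9: in state D at pos 0, read 1 -> (D,1)->write 0,move R,goto B. Now: state=B, head=1, tape[-4..4]=000001110 (head:      ^)
Step 10: in state B at pos 1, read 1 -> (B,1)->write 1,move L,goto B. Now: state=B, head=0, tape[-4..4]=000001110 (head:     ^)
Step 11: in state B at pos 0, read 0 -> (B,0)->write 1,move R,goto C. Now: state=C, head=1, tape[-4..4]=000011110 (head:      ^)
Step 12: in state C at pos 1, read 1 -> (C,1)->write 1,move R,goto H. Now: state=H, head=2, tape[-4..4]=000011110 (head:       ^)
Head positions at steps 0..12: starting at -2, distinct positions visited = {-3, -2, -1, 0, 1, 2} -> 6 position(s)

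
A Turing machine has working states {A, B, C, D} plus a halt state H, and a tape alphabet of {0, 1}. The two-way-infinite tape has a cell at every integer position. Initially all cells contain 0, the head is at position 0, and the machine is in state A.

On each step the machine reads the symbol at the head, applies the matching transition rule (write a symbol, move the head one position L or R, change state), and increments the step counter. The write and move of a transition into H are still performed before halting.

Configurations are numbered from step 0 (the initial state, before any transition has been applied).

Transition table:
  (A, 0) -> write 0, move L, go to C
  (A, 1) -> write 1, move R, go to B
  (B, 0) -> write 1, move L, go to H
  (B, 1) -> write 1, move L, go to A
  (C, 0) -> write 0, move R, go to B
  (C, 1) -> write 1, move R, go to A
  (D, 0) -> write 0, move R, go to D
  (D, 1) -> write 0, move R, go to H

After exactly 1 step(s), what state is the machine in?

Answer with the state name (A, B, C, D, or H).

Step 1: in state A at pos 0, read 0 -> (A,0)->write 0,move L,goto C. Now: state=C, head=-1, tape[-2..1]=0000 (head:  ^)

Answer: C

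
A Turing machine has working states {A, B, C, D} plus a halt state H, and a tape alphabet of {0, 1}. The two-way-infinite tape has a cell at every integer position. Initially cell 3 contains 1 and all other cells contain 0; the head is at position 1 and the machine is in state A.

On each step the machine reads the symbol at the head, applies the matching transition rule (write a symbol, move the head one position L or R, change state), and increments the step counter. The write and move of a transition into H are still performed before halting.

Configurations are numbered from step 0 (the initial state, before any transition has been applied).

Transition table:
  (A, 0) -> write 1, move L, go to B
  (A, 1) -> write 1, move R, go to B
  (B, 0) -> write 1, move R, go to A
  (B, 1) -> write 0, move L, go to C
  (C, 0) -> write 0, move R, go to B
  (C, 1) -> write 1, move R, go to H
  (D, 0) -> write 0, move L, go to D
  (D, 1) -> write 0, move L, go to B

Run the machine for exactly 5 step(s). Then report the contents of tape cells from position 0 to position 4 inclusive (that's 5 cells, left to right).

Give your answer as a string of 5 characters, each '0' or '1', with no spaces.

Answer: 11110

Derivation:
Step 1: in state A at pos 1, read 0 -> (A,0)->write 1,move L,goto B. Now: state=B, head=0, tape[-1..4]=001010 (head:  ^)
Step 2: in state B at pos 0, read 0 -> (B,0)->write 1,move R,goto A. Now: state=A, head=1, tape[-1..4]=011010 (head:   ^)
Step 3: in state A at pos 1, read 1 -> (A,1)->write 1,move R,goto B. Now: state=B, head=2, tape[-1..4]=011010 (head:    ^)
Step 4: in state B at pos 2, read 0 -> (B,0)->write 1,move R,goto A. Now: state=A, head=3, tape[-1..4]=011110 (head:     ^)
Step 5: in state A at pos 3, read 1 -> (A,1)->write 1,move R,goto B. Now: state=B, head=4, tape[-1..5]=0111100 (head:      ^)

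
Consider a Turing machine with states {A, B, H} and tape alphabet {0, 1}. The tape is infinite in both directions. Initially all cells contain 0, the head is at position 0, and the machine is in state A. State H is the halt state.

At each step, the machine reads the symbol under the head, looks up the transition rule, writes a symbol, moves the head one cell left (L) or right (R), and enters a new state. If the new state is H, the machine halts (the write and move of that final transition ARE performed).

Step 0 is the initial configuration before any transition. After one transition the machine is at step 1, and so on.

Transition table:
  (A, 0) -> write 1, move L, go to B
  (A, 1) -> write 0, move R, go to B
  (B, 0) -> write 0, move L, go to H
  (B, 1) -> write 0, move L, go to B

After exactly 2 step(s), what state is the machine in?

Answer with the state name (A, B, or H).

Answer: H

Derivation:
Step 1: in state A at pos 0, read 0 -> (A,0)->write 1,move L,goto B. Now: state=B, head=-1, tape[-2..1]=0010 (head:  ^)
Step 2: in state B at pos -1, read 0 -> (B,0)->write 0,move L,goto H. Now: state=H, head=-2, tape[-3..1]=00010 (head:  ^)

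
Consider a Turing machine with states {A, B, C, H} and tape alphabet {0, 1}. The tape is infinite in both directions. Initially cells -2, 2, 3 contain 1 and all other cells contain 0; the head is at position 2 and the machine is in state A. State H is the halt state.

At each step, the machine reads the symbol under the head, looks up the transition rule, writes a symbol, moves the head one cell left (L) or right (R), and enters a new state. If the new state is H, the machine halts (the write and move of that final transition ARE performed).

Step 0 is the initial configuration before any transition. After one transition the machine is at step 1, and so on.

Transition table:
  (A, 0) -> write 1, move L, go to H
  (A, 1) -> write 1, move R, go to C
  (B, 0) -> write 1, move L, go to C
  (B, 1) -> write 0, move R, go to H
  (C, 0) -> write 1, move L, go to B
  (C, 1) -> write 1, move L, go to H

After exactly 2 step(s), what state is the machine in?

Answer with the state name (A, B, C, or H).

Step 1: in state A at pos 2, read 1 -> (A,1)->write 1,move R,goto C. Now: state=C, head=3, tape[-3..4]=01000110 (head:       ^)
Step 2: in state C at pos 3, read 1 -> (C,1)->write 1,move L,goto H. Now: state=H, head=2, tape[-3..4]=01000110 (head:      ^)

Answer: H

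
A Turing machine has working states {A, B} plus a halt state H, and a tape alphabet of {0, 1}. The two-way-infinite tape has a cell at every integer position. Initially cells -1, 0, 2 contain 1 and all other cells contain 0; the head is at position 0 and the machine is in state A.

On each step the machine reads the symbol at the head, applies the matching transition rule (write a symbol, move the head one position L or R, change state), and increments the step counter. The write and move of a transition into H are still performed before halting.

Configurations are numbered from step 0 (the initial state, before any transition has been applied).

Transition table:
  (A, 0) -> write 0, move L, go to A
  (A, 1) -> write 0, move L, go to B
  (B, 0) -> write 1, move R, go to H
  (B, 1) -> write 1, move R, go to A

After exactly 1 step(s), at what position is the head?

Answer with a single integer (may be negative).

Step 1: in state A at pos 0, read 1 -> (A,1)->write 0,move L,goto B. Now: state=B, head=-1, tape[-2..3]=010010 (head:  ^)

Answer: -1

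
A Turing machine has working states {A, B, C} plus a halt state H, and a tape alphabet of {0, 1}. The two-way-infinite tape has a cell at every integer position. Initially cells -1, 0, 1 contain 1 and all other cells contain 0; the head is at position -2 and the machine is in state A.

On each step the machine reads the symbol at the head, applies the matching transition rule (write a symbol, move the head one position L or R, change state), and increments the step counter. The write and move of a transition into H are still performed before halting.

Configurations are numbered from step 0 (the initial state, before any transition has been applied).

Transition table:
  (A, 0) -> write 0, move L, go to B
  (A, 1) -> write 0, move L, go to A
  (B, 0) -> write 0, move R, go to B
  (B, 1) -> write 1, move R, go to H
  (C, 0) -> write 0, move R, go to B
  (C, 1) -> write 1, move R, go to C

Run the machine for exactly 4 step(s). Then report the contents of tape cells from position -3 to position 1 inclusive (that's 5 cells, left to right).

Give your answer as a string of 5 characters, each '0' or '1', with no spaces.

Answer: 00111

Derivation:
Step 1: in state A at pos -2, read 0 -> (A,0)->write 0,move L,goto B. Now: state=B, head=-3, tape[-4..2]=0001110 (head:  ^)
Step 2: in state B at pos -3, read 0 -> (B,0)->write 0,move R,goto B. Now: state=B, head=-2, tape[-4..2]=0001110 (head:   ^)
Step 3: in state B at pos -2, read 0 -> (B,0)->write 0,move R,goto B. Now: state=B, head=-1, tape[-4..2]=0001110 (head:    ^)
Step 4: in state B at pos -1, read 1 -> (B,1)->write 1,move R,goto H. Now: state=H, head=0, tape[-4..2]=0001110 (head:     ^)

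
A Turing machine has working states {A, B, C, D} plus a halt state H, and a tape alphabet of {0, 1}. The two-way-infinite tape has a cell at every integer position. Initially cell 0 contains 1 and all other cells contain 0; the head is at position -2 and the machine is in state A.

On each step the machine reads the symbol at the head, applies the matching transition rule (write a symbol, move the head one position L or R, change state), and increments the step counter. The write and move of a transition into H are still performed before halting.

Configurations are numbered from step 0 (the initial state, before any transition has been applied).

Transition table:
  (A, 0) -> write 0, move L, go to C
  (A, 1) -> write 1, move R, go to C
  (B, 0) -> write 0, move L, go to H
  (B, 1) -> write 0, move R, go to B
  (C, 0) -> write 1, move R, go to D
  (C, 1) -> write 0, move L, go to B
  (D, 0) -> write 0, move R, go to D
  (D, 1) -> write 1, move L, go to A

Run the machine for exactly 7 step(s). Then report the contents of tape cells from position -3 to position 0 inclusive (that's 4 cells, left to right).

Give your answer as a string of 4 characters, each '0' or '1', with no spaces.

Step 1: in state A at pos -2, read 0 -> (A,0)->write 0,move L,goto C. Now: state=C, head=-3, tape[-4..1]=000010 (head:  ^)
Step 2: in state C at pos -3, read 0 -> (C,0)->write 1,move R,goto D. Now: state=D, head=-2, tape[-4..1]=010010 (head:   ^)
Step 3: in state D at pos -2, read 0 -> (D,0)->write 0,move R,goto D. Now: state=D, head=-1, tape[-4..1]=010010 (head:    ^)
Step 4: in state D at pos -1, read 0 -> (D,0)->write 0,move R,goto D. Now: state=D, head=0, tape[-4..1]=010010 (head:     ^)
Step 5: in state D at pos 0, read 1 -> (D,1)->write 1,move L,goto A. Now: state=A, head=-1, tape[-4..1]=010010 (head:    ^)
Step 6: in state A at pos -1, read 0 -> (A,0)->write 0,move L,goto C. Now: state=C, head=-2, tape[-4..1]=010010 (head:   ^)
Step 7: in state C at pos -2, read 0 -> (C,0)->write 1,move R,goto D. Now: state=D, head=-1, tape[-4..1]=011010 (head:    ^)

Answer: 1101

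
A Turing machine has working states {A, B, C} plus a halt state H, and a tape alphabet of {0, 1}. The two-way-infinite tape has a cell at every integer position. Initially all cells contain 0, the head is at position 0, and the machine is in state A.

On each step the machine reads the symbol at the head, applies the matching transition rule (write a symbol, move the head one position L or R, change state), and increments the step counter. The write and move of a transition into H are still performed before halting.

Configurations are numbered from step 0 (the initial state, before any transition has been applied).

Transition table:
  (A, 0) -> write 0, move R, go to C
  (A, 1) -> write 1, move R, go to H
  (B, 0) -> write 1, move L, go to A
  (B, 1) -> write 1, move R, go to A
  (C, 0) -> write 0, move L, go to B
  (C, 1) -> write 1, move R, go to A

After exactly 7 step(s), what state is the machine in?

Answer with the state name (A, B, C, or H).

Answer: B

Derivation:
Step 1: in state A at pos 0, read 0 -> (A,0)->write 0,move R,goto C. Now: state=C, head=1, tape[-1..2]=0000 (head:   ^)
Step 2: in state C at pos 1, read 0 -> (C,0)->write 0,move L,goto B. Now: state=B, head=0, tape[-1..2]=0000 (head:  ^)
Step 3: in state B at pos 0, read 0 -> (B,0)->write 1,move L,goto A. Now: state=A, head=-1, tape[-2..2]=00100 (head:  ^)
Step 4: in state A at pos -1, read 0 -> (A,0)->write 0,move R,goto C. Now: state=C, head=0, tape[-2..2]=00100 (head:   ^)
Step 5: in state C at pos 0, read 1 -> (C,1)->write 1,move R,goto A. Now: state=A, head=1, tape[-2..2]=00100 (head:    ^)
Step 6: in state A at pos 1, read 0 -> (A,0)->write 0,move R,goto C. Now: state=C, head=2, tape[-2..3]=001000 (head:     ^)
Step 7: in state C at pos 2, read 0 -> (C,0)->write 0,move L,goto B. Now: state=B, head=1, tape[-2..3]=001000 (head:    ^)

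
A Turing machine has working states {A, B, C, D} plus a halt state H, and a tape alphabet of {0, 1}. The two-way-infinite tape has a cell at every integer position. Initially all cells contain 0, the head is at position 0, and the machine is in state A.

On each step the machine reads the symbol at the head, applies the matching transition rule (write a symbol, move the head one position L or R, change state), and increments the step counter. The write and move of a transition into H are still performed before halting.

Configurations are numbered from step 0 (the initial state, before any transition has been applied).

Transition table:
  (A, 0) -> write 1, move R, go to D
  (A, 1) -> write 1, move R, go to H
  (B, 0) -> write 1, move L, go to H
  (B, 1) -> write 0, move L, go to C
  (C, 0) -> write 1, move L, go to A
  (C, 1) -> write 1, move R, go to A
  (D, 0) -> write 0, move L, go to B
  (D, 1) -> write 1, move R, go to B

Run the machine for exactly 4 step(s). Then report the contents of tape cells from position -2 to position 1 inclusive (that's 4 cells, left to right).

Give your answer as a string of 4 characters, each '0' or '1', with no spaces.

Answer: 0100

Derivation:
Step 1: in state A at pos 0, read 0 -> (A,0)->write 1,move R,goto D. Now: state=D, head=1, tape[-1..2]=0100 (head:   ^)
Step 2: in state D at pos 1, read 0 -> (D,0)->write 0,move L,goto B. Now: state=B, head=0, tape[-1..2]=0100 (head:  ^)
Step 3: in state B at pos 0, read 1 -> (B,1)->write 0,move L,goto C. Now: state=C, head=-1, tape[-2..2]=00000 (head:  ^)
Step 4: in state C at pos -1, read 0 -> (C,0)->write 1,move L,goto A. Now: state=A, head=-2, tape[-3..2]=001000 (head:  ^)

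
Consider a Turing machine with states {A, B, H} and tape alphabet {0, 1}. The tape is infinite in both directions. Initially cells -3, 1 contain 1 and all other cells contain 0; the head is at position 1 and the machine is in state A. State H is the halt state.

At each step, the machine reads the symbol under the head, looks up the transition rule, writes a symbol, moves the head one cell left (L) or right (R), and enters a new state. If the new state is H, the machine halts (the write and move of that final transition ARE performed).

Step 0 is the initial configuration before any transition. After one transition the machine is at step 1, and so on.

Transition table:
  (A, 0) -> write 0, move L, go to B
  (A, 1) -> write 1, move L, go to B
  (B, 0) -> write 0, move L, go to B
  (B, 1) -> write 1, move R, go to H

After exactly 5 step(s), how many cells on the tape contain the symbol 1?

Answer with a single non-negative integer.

Step 1: in state A at pos 1, read 1 -> (A,1)->write 1,move L,goto B. Now: state=B, head=0, tape[-4..2]=0100010 (head:     ^)
Step 2: in state B at pos 0, read 0 -> (B,0)->write 0,move L,goto B. Now: state=B, head=-1, tape[-4..2]=0100010 (head:    ^)
Step 3: in state B at pos -1, read 0 -> (B,0)->write 0,move L,goto B. Now: state=B, head=-2, tape[-4..2]=0100010 (head:   ^)
Step 4: in state B at pos -2, read 0 -> (B,0)->write 0,move L,goto B. Now: state=B, head=-3, tape[-4..2]=0100010 (head:  ^)
Step 5: in state B at pos -3, read 1 -> (B,1)->write 1,move R,goto H. Now: state=H, head=-2, tape[-4..2]=0100010 (head:   ^)
Cells containing 1 after step 5: {-3, 1} -> 2 cell(s)

Answer: 2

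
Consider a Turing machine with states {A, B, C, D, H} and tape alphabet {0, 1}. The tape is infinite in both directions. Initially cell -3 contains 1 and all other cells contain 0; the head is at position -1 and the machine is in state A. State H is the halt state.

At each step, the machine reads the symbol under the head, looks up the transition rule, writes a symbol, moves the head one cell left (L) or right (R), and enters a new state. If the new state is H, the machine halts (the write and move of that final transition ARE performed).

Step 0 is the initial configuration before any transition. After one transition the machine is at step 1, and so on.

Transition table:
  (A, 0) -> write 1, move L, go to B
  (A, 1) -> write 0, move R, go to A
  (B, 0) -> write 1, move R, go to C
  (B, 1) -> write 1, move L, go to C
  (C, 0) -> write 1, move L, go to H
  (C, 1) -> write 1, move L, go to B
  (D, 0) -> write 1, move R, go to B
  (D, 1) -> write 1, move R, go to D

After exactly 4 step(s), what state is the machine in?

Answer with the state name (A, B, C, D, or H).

Step 1: in state A at pos -1, read 0 -> (A,0)->write 1,move L,goto B. Now: state=B, head=-2, tape[-4..0]=01010 (head:   ^)
Step 2: in state B at pos -2, read 0 -> (B,0)->write 1,move R,goto C. Now: state=C, head=-1, tape[-4..0]=01110 (head:    ^)
Step 3: in state C at pos -1, read 1 -> (C,1)->write 1,move L,goto B. Now: state=B, head=-2, tape[-4..0]=01110 (head:   ^)
Step 4: in state B at pos -2, read 1 -> (B,1)->write 1,move L,goto C. Now: state=C, head=-3, tape[-4..0]=01110 (head:  ^)

Answer: C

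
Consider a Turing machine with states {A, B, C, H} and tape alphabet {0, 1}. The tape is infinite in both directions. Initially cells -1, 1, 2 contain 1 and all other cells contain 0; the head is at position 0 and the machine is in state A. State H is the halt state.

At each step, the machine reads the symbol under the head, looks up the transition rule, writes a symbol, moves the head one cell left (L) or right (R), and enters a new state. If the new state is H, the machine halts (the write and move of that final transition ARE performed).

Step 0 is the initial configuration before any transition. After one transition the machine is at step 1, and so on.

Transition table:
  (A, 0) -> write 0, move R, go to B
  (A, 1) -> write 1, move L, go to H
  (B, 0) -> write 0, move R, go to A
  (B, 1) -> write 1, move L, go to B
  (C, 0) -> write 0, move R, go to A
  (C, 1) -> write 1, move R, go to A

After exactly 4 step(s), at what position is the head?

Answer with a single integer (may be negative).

Answer: 0

Derivation:
Step 1: in state A at pos 0, read 0 -> (A,0)->write 0,move R,goto B. Now: state=B, head=1, tape[-2..3]=010110 (head:    ^)
Step 2: in state B at pos 1, read 1 -> (B,1)->write 1,move L,goto B. Now: state=B, head=0, tape[-2..3]=010110 (head:   ^)
Step 3: in state B at pos 0, read 0 -> (B,0)->write 0,move R,goto A. Now: state=A, head=1, tape[-2..3]=010110 (head:    ^)
Step 4: in state A at pos 1, read 1 -> (A,1)->write 1,move L,goto H. Now: state=H, head=0, tape[-2..3]=010110 (head:   ^)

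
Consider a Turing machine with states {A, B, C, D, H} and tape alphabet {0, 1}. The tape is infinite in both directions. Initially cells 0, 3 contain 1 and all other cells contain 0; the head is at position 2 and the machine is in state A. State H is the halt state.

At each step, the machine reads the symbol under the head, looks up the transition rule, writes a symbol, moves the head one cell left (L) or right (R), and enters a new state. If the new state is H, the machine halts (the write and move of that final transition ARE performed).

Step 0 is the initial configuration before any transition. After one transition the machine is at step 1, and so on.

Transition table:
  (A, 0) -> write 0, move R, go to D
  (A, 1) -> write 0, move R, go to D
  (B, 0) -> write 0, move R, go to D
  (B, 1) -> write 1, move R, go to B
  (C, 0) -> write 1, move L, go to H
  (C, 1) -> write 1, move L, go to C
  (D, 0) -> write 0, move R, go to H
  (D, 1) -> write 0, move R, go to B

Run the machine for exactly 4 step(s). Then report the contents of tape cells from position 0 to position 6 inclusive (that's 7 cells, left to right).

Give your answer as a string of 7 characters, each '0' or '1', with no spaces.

Step 1: in state A at pos 2, read 0 -> (A,0)->write 0,move R,goto D. Now: state=D, head=3, tape[-1..4]=010010 (head:     ^)
Step 2: in state D at pos 3, read 1 -> (D,1)->write 0,move R,goto B. Now: state=B, head=4, tape[-1..5]=0100000 (head:      ^)
Step 3: in state B at pos 4, read 0 -> (B,0)->write 0,move R,goto D. Now: state=D, head=5, tape[-1..6]=01000000 (head:       ^)
Step 4: in state D at pos 5, read 0 -> (D,0)->write 0,move R,goto H. Now: state=H, head=6, tape[-1..7]=010000000 (head:        ^)

Answer: 1000000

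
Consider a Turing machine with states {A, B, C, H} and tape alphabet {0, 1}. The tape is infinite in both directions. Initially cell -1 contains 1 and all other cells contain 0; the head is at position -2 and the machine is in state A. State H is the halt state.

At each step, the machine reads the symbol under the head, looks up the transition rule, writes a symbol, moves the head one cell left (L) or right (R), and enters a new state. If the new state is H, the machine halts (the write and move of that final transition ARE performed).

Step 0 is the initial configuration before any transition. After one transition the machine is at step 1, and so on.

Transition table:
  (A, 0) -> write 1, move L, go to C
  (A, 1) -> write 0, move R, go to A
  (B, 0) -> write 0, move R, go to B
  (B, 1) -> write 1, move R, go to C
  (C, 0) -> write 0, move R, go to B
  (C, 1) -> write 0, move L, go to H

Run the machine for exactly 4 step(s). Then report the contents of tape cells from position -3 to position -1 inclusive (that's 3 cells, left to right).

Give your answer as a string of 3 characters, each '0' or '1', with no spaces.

Step 1: in state A at pos -2, read 0 -> (A,0)->write 1,move L,goto C. Now: state=C, head=-3, tape[-4..0]=00110 (head:  ^)
Step 2: in state C at pos -3, read 0 -> (C,0)->write 0,move R,goto B. Now: state=B, head=-2, tape[-4..0]=00110 (head:   ^)
Step 3: in state B at pos -2, read 1 -> (B,1)->write 1,move R,goto C. Now: state=C, head=-1, tape[-4..0]=00110 (head:    ^)
Step 4: in state C at pos -1, read 1 -> (C,1)->write 0,move L,goto H. Now: state=H, head=-2, tape[-4..0]=00100 (head:   ^)

Answer: 010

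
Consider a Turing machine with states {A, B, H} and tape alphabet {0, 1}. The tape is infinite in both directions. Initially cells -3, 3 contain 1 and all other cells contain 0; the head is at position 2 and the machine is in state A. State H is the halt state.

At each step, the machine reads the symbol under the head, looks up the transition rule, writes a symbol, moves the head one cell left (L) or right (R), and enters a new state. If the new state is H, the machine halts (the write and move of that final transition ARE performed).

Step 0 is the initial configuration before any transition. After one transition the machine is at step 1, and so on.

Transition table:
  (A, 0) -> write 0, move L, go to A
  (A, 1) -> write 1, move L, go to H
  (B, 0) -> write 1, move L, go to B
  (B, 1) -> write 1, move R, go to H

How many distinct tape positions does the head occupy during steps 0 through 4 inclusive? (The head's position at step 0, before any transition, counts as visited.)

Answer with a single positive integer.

Step 1: in state A at pos 2, read 0 -> (A,0)->write 0,move L,goto A. Now: state=A, head=1, tape[-4..4]=010000010 (head:      ^)
Step 2: in state A at pos 1, read 0 -> (A,0)->write 0,move L,goto A. Now: state=A, head=0, tape[-4..4]=010000010 (head:     ^)
Step 3: in state A at pos 0, read 0 -> (A,0)->write 0,move L,goto A. Now: state=A, head=-1, tape[-4..4]=010000010 (head:    ^)
Step 4: in state A at pos -1, read 0 -> (A,0)->write 0,move L,goto A. Now: state=A, head=-2, tape[-4..4]=010000010 (head:   ^)
Head positions at steps 0..4: starting at 2, distinct positions visited = {-2, -1, 0, 1, 2} -> 5 position(s)

Answer: 5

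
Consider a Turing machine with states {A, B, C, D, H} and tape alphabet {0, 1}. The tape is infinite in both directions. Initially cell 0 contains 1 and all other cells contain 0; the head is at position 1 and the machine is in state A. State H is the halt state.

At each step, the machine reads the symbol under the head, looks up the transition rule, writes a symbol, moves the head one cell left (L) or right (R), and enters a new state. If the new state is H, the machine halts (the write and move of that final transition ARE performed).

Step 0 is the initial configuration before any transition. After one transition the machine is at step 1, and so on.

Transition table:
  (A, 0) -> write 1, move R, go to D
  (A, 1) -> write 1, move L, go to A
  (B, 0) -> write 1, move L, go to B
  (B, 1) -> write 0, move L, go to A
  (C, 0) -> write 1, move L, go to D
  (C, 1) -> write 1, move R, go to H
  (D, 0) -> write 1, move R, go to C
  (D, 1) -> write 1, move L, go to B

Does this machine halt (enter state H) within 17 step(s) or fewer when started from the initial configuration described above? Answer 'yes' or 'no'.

Answer: yes

Derivation:
Step 1: in state A at pos 1, read 0 -> (A,0)->write 1,move R,goto D. Now: state=D, head=2, tape[-1..3]=01100 (head:    ^)
Step 2: in state D at pos 2, read 0 -> (D,0)->write 1,move R,goto C. Now: state=C, head=3, tape[-1..4]=011100 (head:     ^)
Step 3: in state C at pos 3, read 0 -> (C,0)->write 1,move L,goto D. Now: state=D, head=2, tape[-1..4]=011110 (head:    ^)
Step 4: in state D at pos 2, read 1 -> (D,1)->write 1,move L,goto B. Now: state=B, head=1, tape[-1..4]=011110 (head:   ^)
Step 5: in state B at pos 1, read 1 -> (B,1)->write 0,move L,goto A. Now: state=A, head=0, tape[-1..4]=010110 (head:  ^)
Step 6: in state A at pos 0, read 1 -> (A,1)->write 1,move L,goto A. Now: state=A, head=-1, tape[-2..4]=0010110 (head:  ^)
Step 7: in state A at pos -1, read 0 -> (A,0)->write 1,move R,goto D. Now: state=D, head=0, tape[-2..4]=0110110 (head:   ^)
Step 8: in state D at pos 0, read 1 -> (D,1)->write 1,move L,goto B. Now: state=B, head=-1, tape[-2..4]=0110110 (head:  ^)
Step 9: in state B at pos -1, read 1 -> (B,1)->write 0,move L,goto A. Now: state=A, head=-2, tape[-3..4]=00010110 (head:  ^)
Step 10: in state A at pos -2, read 0 -> (A,0)->write 1,move R,goto D. Now: state=D, head=-1, tape[-3..4]=01010110 (head:   ^)
Step 11: in state D at pos -1, read 0 -> (D,0)->write 1,move R,goto C. Now: state=C, head=0, tape[-3..4]=01110110 (head:    ^)
Step 12: in state C at pos 0, read 1 -> (C,1)->write 1,move R,goto H. Now: state=H, head=1, tape[-3..4]=01110110 (head:     ^)
State H reached at step 12; 12 <= 17 -> yes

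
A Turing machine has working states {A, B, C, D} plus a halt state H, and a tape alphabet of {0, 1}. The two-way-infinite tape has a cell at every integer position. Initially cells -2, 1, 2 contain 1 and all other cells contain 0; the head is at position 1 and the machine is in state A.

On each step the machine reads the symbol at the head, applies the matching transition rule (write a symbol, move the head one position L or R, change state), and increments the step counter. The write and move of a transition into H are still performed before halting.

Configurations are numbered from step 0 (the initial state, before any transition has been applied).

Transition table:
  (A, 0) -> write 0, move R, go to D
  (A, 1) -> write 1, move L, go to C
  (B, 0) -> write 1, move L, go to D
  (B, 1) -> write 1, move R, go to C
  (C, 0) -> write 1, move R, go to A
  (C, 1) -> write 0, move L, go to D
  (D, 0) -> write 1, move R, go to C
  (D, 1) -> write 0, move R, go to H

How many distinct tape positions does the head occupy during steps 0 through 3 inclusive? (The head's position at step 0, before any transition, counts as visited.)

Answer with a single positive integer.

Step 1: in state A at pos 1, read 1 -> (A,1)->write 1,move L,goto C. Now: state=C, head=0, tape[-3..3]=0100110 (head:    ^)
Step 2: in state C at pos 0, read 0 -> (C,0)->write 1,move R,goto A. Now: state=A, head=1, tape[-3..3]=0101110 (head:     ^)
Step 3: in state A at pos 1, read 1 -> (A,1)->write 1,move L,goto C. Now: state=C, head=0, tape[-3..3]=0101110 (head:    ^)
Head positions at steps 0..3: starting at 1, distinct positions visited = {0, 1} -> 2 position(s)

Answer: 2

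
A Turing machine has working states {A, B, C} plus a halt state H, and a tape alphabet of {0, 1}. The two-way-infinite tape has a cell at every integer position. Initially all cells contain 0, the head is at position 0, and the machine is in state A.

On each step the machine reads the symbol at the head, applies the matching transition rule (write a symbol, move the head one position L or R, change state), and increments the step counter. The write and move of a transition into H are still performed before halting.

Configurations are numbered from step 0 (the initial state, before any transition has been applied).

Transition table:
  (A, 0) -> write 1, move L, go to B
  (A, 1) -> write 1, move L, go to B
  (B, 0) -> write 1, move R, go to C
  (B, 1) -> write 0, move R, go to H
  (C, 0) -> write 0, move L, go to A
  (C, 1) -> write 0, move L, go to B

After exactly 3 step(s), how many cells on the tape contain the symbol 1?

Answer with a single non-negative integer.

Answer: 1

Derivation:
Step 1: in state A at pos 0, read 0 -> (A,0)->write 1,move L,goto B. Now: state=B, head=-1, tape[-2..1]=0010 (head:  ^)
Step 2: in state B at pos -1, read 0 -> (B,0)->write 1,move R,goto C. Now: state=C, head=0, tape[-2..1]=0110 (head:   ^)
Step 3: in state C at pos 0, read 1 -> (C,1)->write 0,move L,goto B. Now: state=B, head=-1, tape[-2..1]=0100 (head:  ^)
Cells containing 1 after step 3: {-1} -> 1 cell(s)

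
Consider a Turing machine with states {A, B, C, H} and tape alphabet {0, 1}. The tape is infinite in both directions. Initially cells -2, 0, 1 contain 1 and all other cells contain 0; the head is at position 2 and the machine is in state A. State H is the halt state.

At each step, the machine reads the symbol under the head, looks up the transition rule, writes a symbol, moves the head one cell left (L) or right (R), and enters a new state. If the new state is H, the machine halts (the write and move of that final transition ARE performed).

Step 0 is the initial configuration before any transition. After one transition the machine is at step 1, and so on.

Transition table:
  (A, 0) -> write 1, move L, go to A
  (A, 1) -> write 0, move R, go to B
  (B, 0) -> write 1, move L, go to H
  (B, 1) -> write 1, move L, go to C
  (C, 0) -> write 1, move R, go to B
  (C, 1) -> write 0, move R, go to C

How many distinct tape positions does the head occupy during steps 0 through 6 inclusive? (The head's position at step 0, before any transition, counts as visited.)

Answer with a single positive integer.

Step 1: in state A at pos 2, read 0 -> (A,0)->write 1,move L,goto A. Now: state=A, head=1, tape[-3..3]=0101110 (head:     ^)
Step 2: in state A at pos 1, read 1 -> (A,1)->write 0,move R,goto B. Now: state=B, head=2, tape[-3..3]=0101010 (head:      ^)
Step 3: in state B at pos 2, read 1 -> (B,1)->write 1,move L,goto C. Now: state=C, head=1, tape[-3..3]=0101010 (head:     ^)
Step 4: in state C at pos 1, read 0 -> (C,0)->write 1,move R,goto B. Now: state=B, head=2, tape[-3..3]=0101110 (head:      ^)
Step 5: in state B at pos 2, read 1 -> (B,1)->write 1,move L,goto C. Now: state=C, head=1, tape[-3..3]=0101110 (head:     ^)
Step 6: in state C at pos 1, read 1 -> (C,1)->write 0,move R,goto C. Now: state=C, head=2, tape[-3..3]=0101010 (head:      ^)
Head positions at steps 0..6: starting at 2, distinct positions visited = {1, 2} -> 2 position(s)

Answer: 2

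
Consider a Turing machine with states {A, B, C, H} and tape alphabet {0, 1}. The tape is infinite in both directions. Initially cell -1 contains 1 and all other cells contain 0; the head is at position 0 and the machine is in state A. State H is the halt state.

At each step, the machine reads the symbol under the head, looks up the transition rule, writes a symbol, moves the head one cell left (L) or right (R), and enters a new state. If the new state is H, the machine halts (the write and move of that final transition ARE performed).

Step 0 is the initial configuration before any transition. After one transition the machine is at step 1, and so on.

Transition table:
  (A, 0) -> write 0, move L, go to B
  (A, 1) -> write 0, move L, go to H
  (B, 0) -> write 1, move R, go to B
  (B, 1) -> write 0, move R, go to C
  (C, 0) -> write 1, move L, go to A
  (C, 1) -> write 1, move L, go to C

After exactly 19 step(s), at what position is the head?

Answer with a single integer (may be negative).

Step 1: in state A at pos 0, read 0 -> (A,0)->write 0,move L,goto B. Now: state=B, head=-1, tape[-2..1]=0100 (head:  ^)
Step 2: in state B at pos -1, read 1 -> (B,1)->write 0,move R,goto C. Now: state=C, head=0, tape[-2..1]=0000 (head:   ^)
Step 3: in state C at pos 0, read 0 -> (C,0)->write 1,move L,goto A. Now: state=A, head=-1, tape[-2..1]=0010 (head:  ^)
Step 4: in state A at pos -1, read 0 -> (A,0)->write 0,move L,goto B. Now: state=B, head=-2, tape[-3..1]=00010 (head:  ^)
Step 5: in state B at pos -2, read 0 -> (B,0)->write 1,move R,goto B. Now: state=B, head=-1, tape[-3..1]=01010 (head:   ^)
Step 6: in state B at pos -1, read 0 -> (B,0)->write 1,move R,goto B. Now: state=B, head=0, tape[-3..1]=01110 (head:    ^)
Step 7: in state B at pos 0, read 1 -> (B,1)->write 0,move R,goto C. Now: state=C, head=1, tape[-3..2]=011000 (head:     ^)
Step 8: in state C at pos 1, read 0 -> (C,0)->write 1,move L,goto A. Now: state=A, head=0, tape[-3..2]=011010 (head:    ^)
Step 9: in state A at pos 0, read 0 -> (A,0)->write 0,move L,goto B. Now: state=B, head=-1, tape[-3..2]=011010 (head:   ^)
Step 10: in state B at pos -1, read 1 -> (B,1)->write 0,move R,goto C. Now: state=C, head=0, tape[-3..2]=010010 (head:    ^)
Step 11: in state C at pos 0, read 0 -> (C,0)->write 1,move L,goto A. Now: state=A, head=-1, tape[-3..2]=010110 (head:   ^)
Step 12: in state A at pos -1, read 0 -> (A,0)->write 0,move L,goto B. Now: state=B, head=-2, tape[-3..2]=010110 (head:  ^)
Step 13: in state B at pos -2, read 1 -> (B,1)->write 0,move R,goto C. Now: state=C, head=-1, tape[-3..2]=000110 (head:   ^)
Step 14: in state C at pos -1, read 0 -> (C,0)->write 1,move L,goto A. Now: state=A, head=-2, tape[-3..2]=001110 (head:  ^)
Step 15: in state A at pos -2, read 0 -> (A,0)->write 0,move L,goto B. Now: state=B, head=-3, tape[-4..2]=0001110 (head:  ^)
Step 16: in state B at pos -3, read 0 -> (B,0)->write 1,move R,goto B. Now: state=B, head=-2, tape[-4..2]=0101110 (head:   ^)
Step 17: in state B at pos -2, read 0 -> (B,0)->write 1,move R,goto B. Now: state=B, head=-1, tape[-4..2]=0111110 (head:    ^)
Step 18: in state B at pos -1, read 1 -> (B,1)->write 0,move R,goto C. Now: state=C, head=0, tape[-4..2]=0110110 (head:     ^)
Step 19: in state C at pos 0, read 1 -> (C,1)->write 1,move L,goto C. Now: state=C, head=-1, tape[-4..2]=0110110 (head:    ^)

Answer: -1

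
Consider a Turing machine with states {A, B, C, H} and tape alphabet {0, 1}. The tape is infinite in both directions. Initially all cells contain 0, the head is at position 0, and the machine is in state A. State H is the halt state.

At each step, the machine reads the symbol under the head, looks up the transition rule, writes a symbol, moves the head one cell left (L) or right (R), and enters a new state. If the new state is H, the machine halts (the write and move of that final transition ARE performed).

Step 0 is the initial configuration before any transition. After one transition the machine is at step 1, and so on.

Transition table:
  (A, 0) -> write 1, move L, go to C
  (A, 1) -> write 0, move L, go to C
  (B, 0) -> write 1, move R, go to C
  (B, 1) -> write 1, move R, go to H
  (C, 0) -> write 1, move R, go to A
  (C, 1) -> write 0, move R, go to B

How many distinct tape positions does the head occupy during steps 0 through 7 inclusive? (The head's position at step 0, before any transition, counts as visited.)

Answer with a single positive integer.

Step 1: in state A at pos 0, read 0 -> (A,0)->write 1,move L,goto C. Now: state=C, head=-1, tape[-2..1]=0010 (head:  ^)
Step 2: in state C at pos -1, read 0 -> (C,0)->write 1,move R,goto A. Now: state=A, head=0, tape[-2..1]=0110 (head:   ^)
Step 3: in state A at pos 0, read 1 -> (A,1)->write 0,move L,goto C. Now: state=C, head=-1, tape[-2..1]=0100 (head:  ^)
Step 4: in state C at pos -1, read 1 -> (C,1)->write 0,move R,goto B. Now: state=B, head=0, tape[-2..1]=0000 (head:   ^)
Step 5: in state B at pos 0, read 0 -> (B,0)->write 1,move R,goto C. Now: state=C, head=1, tape[-2..2]=00100 (head:    ^)
Step 6: in state C at pos 1, read 0 -> (C,0)->write 1,move R,goto A. Now: state=A, head=2, tape[-2..3]=001100 (head:     ^)
Step 7: in state A at pos 2, read 0 -> (A,0)->write 1,move L,goto C. Now: state=C, head=1, tape[-2..3]=001110 (head:    ^)
Head positions at steps 0..7: starting at 0, distinct positions visited = {-1, 0, 1, 2} -> 4 position(s)

Answer: 4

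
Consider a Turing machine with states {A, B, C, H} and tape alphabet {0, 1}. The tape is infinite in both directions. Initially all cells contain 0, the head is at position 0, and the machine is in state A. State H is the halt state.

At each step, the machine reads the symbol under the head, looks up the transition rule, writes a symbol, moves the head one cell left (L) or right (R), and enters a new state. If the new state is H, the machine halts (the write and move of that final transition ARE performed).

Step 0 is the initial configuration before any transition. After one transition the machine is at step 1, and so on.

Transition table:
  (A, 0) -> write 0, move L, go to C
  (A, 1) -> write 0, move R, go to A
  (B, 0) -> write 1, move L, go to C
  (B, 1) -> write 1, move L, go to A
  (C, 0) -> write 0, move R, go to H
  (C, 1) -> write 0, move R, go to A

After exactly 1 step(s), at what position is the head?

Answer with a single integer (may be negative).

Step 1: in state A at pos 0, read 0 -> (A,0)->write 0,move L,goto C. Now: state=C, head=-1, tape[-2..1]=0000 (head:  ^)

Answer: -1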